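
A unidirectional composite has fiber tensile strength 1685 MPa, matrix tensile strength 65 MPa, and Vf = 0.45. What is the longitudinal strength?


sigma_1 = sigma_f*Vf + sigma_m*(1-Vf) = 1685*0.45 + 65*0.55 = 794.0 MPa

794.0 MPa


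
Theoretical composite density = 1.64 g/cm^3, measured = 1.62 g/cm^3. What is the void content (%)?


Void% = (rho_theo - rho_actual)/rho_theo * 100 = (1.64 - 1.62)/1.64 * 100 = 1.22%

1.22%


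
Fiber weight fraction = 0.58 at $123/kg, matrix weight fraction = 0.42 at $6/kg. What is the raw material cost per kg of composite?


Cost = cost_f*Wf + cost_m*Wm = 123*0.58 + 6*0.42 = $73.86/kg

$73.86/kg


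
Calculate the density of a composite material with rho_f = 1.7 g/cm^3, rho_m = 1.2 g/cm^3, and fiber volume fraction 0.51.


rho_c = rho_f*Vf + rho_m*(1-Vf) = 1.7*0.51 + 1.2*0.49 = 1.455 g/cm^3

1.455 g/cm^3


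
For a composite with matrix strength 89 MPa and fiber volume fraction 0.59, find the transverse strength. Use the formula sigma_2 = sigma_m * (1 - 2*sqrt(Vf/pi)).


factor = 1 - 2*sqrt(0.59/pi) = 0.1333
sigma_2 = 89 * 0.1333 = 11.86 MPa

11.86 MPa


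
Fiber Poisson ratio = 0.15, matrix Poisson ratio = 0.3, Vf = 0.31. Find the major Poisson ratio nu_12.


nu_12 = nu_f*Vf + nu_m*(1-Vf) = 0.15*0.31 + 0.3*0.69 = 0.2535

0.2535


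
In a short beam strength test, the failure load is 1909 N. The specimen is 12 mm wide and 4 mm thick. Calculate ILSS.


ILSS = 3F/(4bh) = 3*1909/(4*12*4) = 29.83 MPa

29.83 MPa


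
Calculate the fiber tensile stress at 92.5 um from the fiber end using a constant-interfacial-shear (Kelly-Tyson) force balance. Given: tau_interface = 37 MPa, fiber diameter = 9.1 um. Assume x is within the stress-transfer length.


Force balance: sigma_f * (pi*d^2/4) = tau * (pi*d) * x  ->  sigma_f = 4 * tau * x / d
sigma_f = 4 * 37 * 92.5 / 9.1 = 1504.4 MPa

1504.4 MPa


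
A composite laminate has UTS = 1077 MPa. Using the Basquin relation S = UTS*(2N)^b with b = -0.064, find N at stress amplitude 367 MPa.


N = 0.5 * (S/UTS)^(1/b) = 0.5 * (367/1077)^(1/-0.064) = 1.0103e+07 cycles

1.0103e+07 cycles


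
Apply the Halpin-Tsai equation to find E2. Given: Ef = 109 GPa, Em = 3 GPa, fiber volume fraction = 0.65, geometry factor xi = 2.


eta = (Ef/Em - 1)/(Ef/Em + xi) = (36.3333 - 1)/(36.3333 + 2) = 0.9217
E2 = Em*(1+xi*eta*Vf)/(1-eta*Vf) = 16.45 GPa

16.45 GPa


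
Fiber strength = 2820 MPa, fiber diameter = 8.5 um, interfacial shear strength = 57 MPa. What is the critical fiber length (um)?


Lc = sigma_f * d / (2 * tau_i) = 2820 * 8.5 / (2 * 57) = 210.3 um

210.3 um


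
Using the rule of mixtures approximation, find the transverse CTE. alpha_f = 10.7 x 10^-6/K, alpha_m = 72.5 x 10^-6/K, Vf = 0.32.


alpha_2 = alpha_f*Vf + alpha_m*(1-Vf) = 10.7*0.32 + 72.5*0.68 = 52.7 x 10^-6/K

52.7 x 10^-6/K


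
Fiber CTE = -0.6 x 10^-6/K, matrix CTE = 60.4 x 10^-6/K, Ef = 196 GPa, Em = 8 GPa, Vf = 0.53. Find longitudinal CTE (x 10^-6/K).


E1 = Ef*Vf + Em*(1-Vf) = 107.64
alpha_1 = (alpha_f*Ef*Vf + alpha_m*Em*(1-Vf))/E1 = 1.53 x 10^-6/K

1.53 x 10^-6/K


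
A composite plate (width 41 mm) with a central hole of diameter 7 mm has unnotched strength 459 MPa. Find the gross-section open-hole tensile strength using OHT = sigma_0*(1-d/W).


OHT = sigma_0*(1-d/W) = 459*(1-7/41) = 380.6 MPa

380.6 MPa


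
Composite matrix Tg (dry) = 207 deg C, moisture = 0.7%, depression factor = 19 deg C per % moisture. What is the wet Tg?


Tg_wet = Tg_dry - k*moisture = 207 - 19*0.7 = 193.7 deg C

193.7 deg C


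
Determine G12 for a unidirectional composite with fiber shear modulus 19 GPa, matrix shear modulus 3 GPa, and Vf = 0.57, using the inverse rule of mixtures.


1/G12 = Vf/Gf + (1-Vf)/Gm = 0.57/19 + 0.43/3
G12 = 5.77 GPa

5.77 GPa


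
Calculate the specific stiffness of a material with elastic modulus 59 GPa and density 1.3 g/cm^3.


Specific stiffness = E/rho = 59/1.3 = 45.4 GPa/(g/cm^3)

45.4 GPa/(g/cm^3)


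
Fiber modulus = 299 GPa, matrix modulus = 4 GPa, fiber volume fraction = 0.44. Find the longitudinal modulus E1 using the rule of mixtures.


E1 = Ef*Vf + Em*(1-Vf) = 299*0.44 + 4*0.56 = 133.8 GPa

133.8 GPa


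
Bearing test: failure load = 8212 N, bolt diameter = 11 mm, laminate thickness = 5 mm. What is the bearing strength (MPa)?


sigma_br = F/(d*h) = 8212/(11*5) = 149.3 MPa

149.3 MPa


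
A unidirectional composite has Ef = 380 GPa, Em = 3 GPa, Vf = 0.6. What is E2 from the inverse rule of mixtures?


1/E2 = Vf/Ef + (1-Vf)/Em = 0.6/380 + 0.4/3
E2 = 7.41 GPa

7.41 GPa


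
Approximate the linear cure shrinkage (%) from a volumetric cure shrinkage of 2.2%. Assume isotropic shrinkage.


Linear shrinkage ≈ vol_shrink/3 = 2.2/3 = 0.733%

0.733%


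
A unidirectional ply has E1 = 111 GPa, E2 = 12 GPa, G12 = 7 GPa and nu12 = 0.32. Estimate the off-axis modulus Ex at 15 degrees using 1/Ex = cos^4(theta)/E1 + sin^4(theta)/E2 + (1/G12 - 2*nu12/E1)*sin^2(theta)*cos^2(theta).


cos^4(15) = 0.870513, sin^4(15) = 0.004487, sin^2(15)*cos^2(15) = 0.0625
1/G12 - 2*nu12/E1 = 1/7 - 2*0.32/111 = 0.137091 GPa^-1
1/Ex = 0.870513/111 + 0.004487/12 + 0.137091*0.0625 = 0.0167846 GPa^-1
Ex = 59.58 GPa

59.58 GPa


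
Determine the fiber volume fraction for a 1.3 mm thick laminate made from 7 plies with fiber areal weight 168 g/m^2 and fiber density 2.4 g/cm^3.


Vf = n * FAW / (rho_f * h * 1000) = 7 * 168 / (2.4 * 1.3 * 1000) = 0.3769

0.3769


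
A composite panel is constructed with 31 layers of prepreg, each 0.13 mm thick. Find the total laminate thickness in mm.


h = n * t_ply = 31 * 0.13 = 4.03 mm

4.03 mm


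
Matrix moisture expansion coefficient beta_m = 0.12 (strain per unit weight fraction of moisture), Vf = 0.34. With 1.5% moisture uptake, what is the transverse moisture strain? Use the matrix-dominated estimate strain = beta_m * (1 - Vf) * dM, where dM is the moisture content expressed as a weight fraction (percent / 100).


dM = 1.5/100 = 0.015
strain = beta_m * (1-Vf) * dM = 0.12 * 0.66 * 0.015 = 0.001188

0.001188


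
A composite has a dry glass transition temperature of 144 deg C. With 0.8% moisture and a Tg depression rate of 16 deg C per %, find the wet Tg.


Tg_wet = Tg_dry - k*moisture = 144 - 16*0.8 = 131.2 deg C

131.2 deg C


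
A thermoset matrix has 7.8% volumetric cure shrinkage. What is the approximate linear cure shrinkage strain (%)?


Linear shrinkage ≈ vol_shrink/3 = 7.8/3 = 2.6%

2.6%


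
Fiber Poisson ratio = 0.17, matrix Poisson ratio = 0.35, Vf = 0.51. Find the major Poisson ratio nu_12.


nu_12 = nu_f*Vf + nu_m*(1-Vf) = 0.17*0.51 + 0.35*0.49 = 0.2582

0.2582


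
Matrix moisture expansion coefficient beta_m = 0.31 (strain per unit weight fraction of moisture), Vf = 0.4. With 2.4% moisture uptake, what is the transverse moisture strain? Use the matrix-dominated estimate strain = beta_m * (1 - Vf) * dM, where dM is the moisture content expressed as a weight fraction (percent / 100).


dM = 2.4/100 = 0.024
strain = beta_m * (1-Vf) * dM = 0.31 * 0.6 * 0.024 = 0.004464

0.004464


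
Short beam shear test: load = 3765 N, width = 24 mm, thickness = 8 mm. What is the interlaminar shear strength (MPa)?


ILSS = 3F/(4bh) = 3*3765/(4*24*8) = 14.71 MPa

14.71 MPa


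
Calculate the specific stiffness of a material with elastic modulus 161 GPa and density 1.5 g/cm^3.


Specific stiffness = E/rho = 161/1.5 = 107.3 GPa/(g/cm^3)

107.3 GPa/(g/cm^3)


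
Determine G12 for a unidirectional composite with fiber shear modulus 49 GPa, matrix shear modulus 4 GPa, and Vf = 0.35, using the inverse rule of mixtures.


1/G12 = Vf/Gf + (1-Vf)/Gm = 0.35/49 + 0.65/4
G12 = 5.89 GPa

5.89 GPa


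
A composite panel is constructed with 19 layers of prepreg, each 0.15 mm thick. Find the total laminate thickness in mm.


h = n * t_ply = 19 * 0.15 = 2.85 mm

2.85 mm


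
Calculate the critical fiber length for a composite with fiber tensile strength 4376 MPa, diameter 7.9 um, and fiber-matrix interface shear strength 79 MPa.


Lc = sigma_f * d / (2 * tau_i) = 4376 * 7.9 / (2 * 79) = 218.8 um

218.8 um


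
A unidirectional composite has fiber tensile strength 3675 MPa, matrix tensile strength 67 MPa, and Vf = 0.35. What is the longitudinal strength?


sigma_1 = sigma_f*Vf + sigma_m*(1-Vf) = 3675*0.35 + 67*0.65 = 1329.8 MPa

1329.8 MPa


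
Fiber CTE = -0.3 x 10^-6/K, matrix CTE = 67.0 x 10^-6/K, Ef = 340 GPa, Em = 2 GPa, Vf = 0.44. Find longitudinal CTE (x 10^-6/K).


E1 = Ef*Vf + Em*(1-Vf) = 150.72
alpha_1 = (alpha_f*Ef*Vf + alpha_m*Em*(1-Vf))/E1 = 0.2 x 10^-6/K

0.2 x 10^-6/K


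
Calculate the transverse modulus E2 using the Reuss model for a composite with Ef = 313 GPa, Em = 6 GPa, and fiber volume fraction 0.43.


1/E2 = Vf/Ef + (1-Vf)/Em = 0.43/313 + 0.57/6
E2 = 10.38 GPa

10.38 GPa


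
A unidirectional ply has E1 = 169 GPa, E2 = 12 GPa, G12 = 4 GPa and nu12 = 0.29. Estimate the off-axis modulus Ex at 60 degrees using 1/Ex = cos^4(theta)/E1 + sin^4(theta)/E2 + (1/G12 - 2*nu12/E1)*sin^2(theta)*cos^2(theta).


cos^4(60) = 0.0625, sin^4(60) = 0.5625, sin^2(60)*cos^2(60) = 0.1875
1/G12 - 2*nu12/E1 = 1/4 - 2*0.29/169 = 0.246568 GPa^-1
1/Ex = 0.0625/169 + 0.5625/12 + 0.246568*0.1875 = 0.0934763 GPa^-1
Ex = 10.7 GPa

10.7 GPa


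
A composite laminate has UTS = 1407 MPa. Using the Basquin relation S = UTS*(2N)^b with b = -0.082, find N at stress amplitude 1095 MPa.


N = 0.5 * (S/UTS)^(1/b) = 0.5 * (1095/1407)^(1/-0.082) = 10.6359 cycles

10.6359 cycles


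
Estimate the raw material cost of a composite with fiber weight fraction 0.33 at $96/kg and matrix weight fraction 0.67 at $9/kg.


Cost = cost_f*Wf + cost_m*Wm = 96*0.33 + 9*0.67 = $37.71/kg

$37.71/kg


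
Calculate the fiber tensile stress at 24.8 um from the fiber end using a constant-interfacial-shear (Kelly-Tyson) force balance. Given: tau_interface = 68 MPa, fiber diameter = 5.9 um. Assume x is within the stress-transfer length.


Force balance: sigma_f * (pi*d^2/4) = tau * (pi*d) * x  ->  sigma_f = 4 * tau * x / d
sigma_f = 4 * 68 * 24.8 / 5.9 = 1143.3 MPa

1143.3 MPa


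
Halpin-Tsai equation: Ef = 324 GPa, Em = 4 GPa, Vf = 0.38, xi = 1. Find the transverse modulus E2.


eta = (Ef/Em - 1)/(Ef/Em + xi) = (81.0 - 1)/(81.0 + 1) = 0.9756
E2 = Em*(1+xi*eta*Vf)/(1-eta*Vf) = 8.71 GPa

8.71 GPa


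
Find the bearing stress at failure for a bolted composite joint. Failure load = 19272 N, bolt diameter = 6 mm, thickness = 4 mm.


sigma_br = F/(d*h) = 19272/(6*4) = 803.0 MPa

803.0 MPa


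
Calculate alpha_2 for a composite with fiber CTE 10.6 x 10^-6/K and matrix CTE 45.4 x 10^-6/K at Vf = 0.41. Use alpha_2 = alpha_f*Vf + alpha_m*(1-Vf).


alpha_2 = alpha_f*Vf + alpha_m*(1-Vf) = 10.6*0.41 + 45.4*0.59 = 31.1 x 10^-6/K

31.1 x 10^-6/K


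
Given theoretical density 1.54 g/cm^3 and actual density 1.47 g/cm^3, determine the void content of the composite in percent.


Void% = (rho_theo - rho_actual)/rho_theo * 100 = (1.54 - 1.47)/1.54 * 100 = 4.55%

4.55%


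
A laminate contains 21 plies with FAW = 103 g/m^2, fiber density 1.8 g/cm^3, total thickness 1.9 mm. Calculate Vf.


Vf = n * FAW / (rho_f * h * 1000) = 21 * 103 / (1.8 * 1.9 * 1000) = 0.6325

0.6325


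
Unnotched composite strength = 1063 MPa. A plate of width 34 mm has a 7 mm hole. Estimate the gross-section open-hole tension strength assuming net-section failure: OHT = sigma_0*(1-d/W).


OHT = sigma_0*(1-d/W) = 1063*(1-7/34) = 844.1 MPa

844.1 MPa


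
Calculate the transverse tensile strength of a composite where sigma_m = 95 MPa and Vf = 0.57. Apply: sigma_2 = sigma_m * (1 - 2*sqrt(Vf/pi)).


factor = 1 - 2*sqrt(0.57/pi) = 0.1481
sigma_2 = 95 * 0.1481 = 14.07 MPa

14.07 MPa


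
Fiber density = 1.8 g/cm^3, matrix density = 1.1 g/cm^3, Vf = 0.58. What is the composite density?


rho_c = rho_f*Vf + rho_m*(1-Vf) = 1.8*0.58 + 1.1*0.42 = 1.506 g/cm^3

1.506 g/cm^3


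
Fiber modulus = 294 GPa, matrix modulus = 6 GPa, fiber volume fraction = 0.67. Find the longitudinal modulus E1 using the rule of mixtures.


E1 = Ef*Vf + Em*(1-Vf) = 294*0.67 + 6*0.33 = 198.96 GPa

198.96 GPa


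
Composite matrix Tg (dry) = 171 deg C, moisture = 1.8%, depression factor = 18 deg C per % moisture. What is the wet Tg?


Tg_wet = Tg_dry - k*moisture = 171 - 18*1.8 = 138.6 deg C

138.6 deg C


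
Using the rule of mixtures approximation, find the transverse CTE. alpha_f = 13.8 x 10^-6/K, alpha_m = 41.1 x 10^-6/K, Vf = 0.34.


alpha_2 = alpha_f*Vf + alpha_m*(1-Vf) = 13.8*0.34 + 41.1*0.66 = 31.8 x 10^-6/K

31.8 x 10^-6/K


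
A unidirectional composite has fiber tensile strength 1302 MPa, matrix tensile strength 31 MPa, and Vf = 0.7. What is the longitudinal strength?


sigma_1 = sigma_f*Vf + sigma_m*(1-Vf) = 1302*0.7 + 31*0.3 = 920.7 MPa

920.7 MPa


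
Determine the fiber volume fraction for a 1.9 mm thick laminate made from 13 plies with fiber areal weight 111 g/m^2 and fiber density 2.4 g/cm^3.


Vf = n * FAW / (rho_f * h * 1000) = 13 * 111 / (2.4 * 1.9 * 1000) = 0.3164

0.3164


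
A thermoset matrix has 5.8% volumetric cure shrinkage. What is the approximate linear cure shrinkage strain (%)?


Linear shrinkage ≈ vol_shrink/3 = 5.8/3 = 1.933%

1.933%


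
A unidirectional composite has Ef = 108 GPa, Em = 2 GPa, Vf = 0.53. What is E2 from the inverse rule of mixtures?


1/E2 = Vf/Ef + (1-Vf)/Em = 0.53/108 + 0.47/2
E2 = 4.17 GPa

4.17 GPa


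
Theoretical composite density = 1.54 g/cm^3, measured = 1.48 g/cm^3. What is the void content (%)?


Void% = (rho_theo - rho_actual)/rho_theo * 100 = (1.54 - 1.48)/1.54 * 100 = 3.9%

3.9%


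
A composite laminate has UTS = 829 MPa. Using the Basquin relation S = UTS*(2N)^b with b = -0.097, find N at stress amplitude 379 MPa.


N = 0.5 * (S/UTS)^(1/b) = 0.5 * (379/829)^(1/-0.097) = 1596.8042 cycles

1596.8042 cycles


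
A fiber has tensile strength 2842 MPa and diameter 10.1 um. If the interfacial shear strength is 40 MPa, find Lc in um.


Lc = sigma_f * d / (2 * tau_i) = 2842 * 10.1 / (2 * 40) = 358.8 um

358.8 um


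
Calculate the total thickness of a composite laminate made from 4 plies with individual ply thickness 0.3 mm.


h = n * t_ply = 4 * 0.3 = 1.2 mm

1.2 mm


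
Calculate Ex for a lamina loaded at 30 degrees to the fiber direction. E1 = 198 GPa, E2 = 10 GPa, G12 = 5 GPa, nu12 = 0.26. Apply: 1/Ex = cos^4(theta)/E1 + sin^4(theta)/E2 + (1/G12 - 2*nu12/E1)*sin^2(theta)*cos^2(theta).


cos^4(30) = 0.5625, sin^4(30) = 0.0625, sin^2(30)*cos^2(30) = 0.1875
1/G12 - 2*nu12/E1 = 1/5 - 2*0.26/198 = 0.197374 GPa^-1
1/Ex = 0.5625/198 + 0.0625/10 + 0.197374*0.1875 = 0.0460985 GPa^-1
Ex = 21.69 GPa

21.69 GPa


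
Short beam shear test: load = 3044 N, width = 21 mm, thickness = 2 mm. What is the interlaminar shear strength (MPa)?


ILSS = 3F/(4bh) = 3*3044/(4*21*2) = 54.36 MPa

54.36 MPa


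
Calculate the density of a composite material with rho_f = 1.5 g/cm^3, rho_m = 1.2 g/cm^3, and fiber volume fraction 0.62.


rho_c = rho_f*Vf + rho_m*(1-Vf) = 1.5*0.62 + 1.2*0.38 = 1.386 g/cm^3

1.386 g/cm^3


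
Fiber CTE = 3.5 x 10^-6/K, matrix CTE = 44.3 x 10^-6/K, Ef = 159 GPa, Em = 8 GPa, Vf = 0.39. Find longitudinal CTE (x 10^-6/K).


E1 = Ef*Vf + Em*(1-Vf) = 66.89
alpha_1 = (alpha_f*Ef*Vf + alpha_m*Em*(1-Vf))/E1 = 6.48 x 10^-6/K

6.48 x 10^-6/K


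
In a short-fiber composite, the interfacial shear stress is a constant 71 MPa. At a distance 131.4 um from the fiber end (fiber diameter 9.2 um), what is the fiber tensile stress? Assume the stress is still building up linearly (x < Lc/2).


Force balance: sigma_f * (pi*d^2/4) = tau * (pi*d) * x  ->  sigma_f = 4 * tau * x / d
sigma_f = 4 * 71 * 131.4 / 9.2 = 4056.3 MPa

4056.3 MPa


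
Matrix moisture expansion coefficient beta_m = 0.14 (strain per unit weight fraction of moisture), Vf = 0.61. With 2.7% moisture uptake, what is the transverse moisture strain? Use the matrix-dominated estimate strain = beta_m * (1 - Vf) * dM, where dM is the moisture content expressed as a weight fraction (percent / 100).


dM = 2.7/100 = 0.027
strain = beta_m * (1-Vf) * dM = 0.14 * 0.39 * 0.027 = 0.0014742

0.0014742


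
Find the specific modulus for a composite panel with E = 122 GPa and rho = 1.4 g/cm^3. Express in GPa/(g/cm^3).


Specific stiffness = E/rho = 122/1.4 = 87.1 GPa/(g/cm^3)

87.1 GPa/(g/cm^3)


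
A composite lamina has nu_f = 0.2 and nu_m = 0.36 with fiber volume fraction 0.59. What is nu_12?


nu_12 = nu_f*Vf + nu_m*(1-Vf) = 0.2*0.59 + 0.36*0.41 = 0.2656

0.2656


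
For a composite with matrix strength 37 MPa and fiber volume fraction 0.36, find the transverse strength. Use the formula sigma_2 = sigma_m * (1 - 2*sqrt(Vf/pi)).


factor = 1 - 2*sqrt(0.36/pi) = 0.323
sigma_2 = 37 * 0.323 = 11.95 MPa

11.95 MPa


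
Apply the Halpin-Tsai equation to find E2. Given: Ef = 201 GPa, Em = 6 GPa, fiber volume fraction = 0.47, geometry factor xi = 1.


eta = (Ef/Em - 1)/(Ef/Em + xi) = (33.5 - 1)/(33.5 + 1) = 0.942
E2 = Em*(1+xi*eta*Vf)/(1-eta*Vf) = 15.53 GPa

15.53 GPa


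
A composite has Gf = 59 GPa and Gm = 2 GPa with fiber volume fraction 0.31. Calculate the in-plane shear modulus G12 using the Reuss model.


1/G12 = Vf/Gf + (1-Vf)/Gm = 0.31/59 + 0.69/2
G12 = 2.86 GPa

2.86 GPa


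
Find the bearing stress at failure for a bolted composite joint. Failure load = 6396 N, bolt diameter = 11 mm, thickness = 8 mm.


sigma_br = F/(d*h) = 6396/(11*8) = 72.7 MPa

72.7 MPa


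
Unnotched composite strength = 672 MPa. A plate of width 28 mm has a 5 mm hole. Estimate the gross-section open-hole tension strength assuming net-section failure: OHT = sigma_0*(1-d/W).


OHT = sigma_0*(1-d/W) = 672*(1-5/28) = 552.0 MPa

552.0 MPa


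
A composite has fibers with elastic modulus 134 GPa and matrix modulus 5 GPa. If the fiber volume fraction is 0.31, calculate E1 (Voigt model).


E1 = Ef*Vf + Em*(1-Vf) = 134*0.31 + 5*0.69 = 44.99 GPa

44.99 GPa


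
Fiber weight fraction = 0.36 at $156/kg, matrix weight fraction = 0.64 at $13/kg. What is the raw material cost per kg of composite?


Cost = cost_f*Wf + cost_m*Wm = 156*0.36 + 13*0.64 = $64.48/kg

$64.48/kg


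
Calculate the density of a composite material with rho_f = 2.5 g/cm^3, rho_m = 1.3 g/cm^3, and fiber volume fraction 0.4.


rho_c = rho_f*Vf + rho_m*(1-Vf) = 2.5*0.4 + 1.3*0.6 = 1.78 g/cm^3

1.78 g/cm^3


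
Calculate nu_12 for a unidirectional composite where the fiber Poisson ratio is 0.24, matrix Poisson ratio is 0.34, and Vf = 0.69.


nu_12 = nu_f*Vf + nu_m*(1-Vf) = 0.24*0.69 + 0.34*0.31 = 0.271

0.271


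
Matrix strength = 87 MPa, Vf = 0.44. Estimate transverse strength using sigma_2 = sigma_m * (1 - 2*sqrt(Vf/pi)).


factor = 1 - 2*sqrt(0.44/pi) = 0.2515
sigma_2 = 87 * 0.2515 = 21.88 MPa

21.88 MPa


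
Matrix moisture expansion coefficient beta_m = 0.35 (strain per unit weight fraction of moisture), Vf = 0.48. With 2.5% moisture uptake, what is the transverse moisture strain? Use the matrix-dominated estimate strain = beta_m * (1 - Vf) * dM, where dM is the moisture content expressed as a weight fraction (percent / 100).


dM = 2.5/100 = 0.025
strain = beta_m * (1-Vf) * dM = 0.35 * 0.52 * 0.025 = 0.00455

0.00455


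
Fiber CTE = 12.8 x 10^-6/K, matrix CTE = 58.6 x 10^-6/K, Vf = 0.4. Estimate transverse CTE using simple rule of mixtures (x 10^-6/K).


alpha_2 = alpha_f*Vf + alpha_m*(1-Vf) = 12.8*0.4 + 58.6*0.6 = 40.3 x 10^-6/K

40.3 x 10^-6/K


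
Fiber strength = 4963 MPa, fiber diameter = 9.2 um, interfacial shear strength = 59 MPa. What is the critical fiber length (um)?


Lc = sigma_f * d / (2 * tau_i) = 4963 * 9.2 / (2 * 59) = 386.9 um

386.9 um


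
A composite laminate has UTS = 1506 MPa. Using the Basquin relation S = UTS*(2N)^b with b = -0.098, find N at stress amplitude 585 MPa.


N = 0.5 * (S/UTS)^(1/b) = 0.5 * (585/1506)^(1/-0.098) = 7753.0232 cycles

7753.0232 cycles


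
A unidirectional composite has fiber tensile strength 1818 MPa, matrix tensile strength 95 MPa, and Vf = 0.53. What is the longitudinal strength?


sigma_1 = sigma_f*Vf + sigma_m*(1-Vf) = 1818*0.53 + 95*0.47 = 1008.2 MPa

1008.2 MPa


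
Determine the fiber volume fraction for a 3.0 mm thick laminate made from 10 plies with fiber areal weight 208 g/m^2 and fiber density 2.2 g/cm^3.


Vf = n * FAW / (rho_f * h * 1000) = 10 * 208 / (2.2 * 3.0 * 1000) = 0.3152

0.3152


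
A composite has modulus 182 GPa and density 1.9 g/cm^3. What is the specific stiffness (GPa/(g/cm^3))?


Specific stiffness = E/rho = 182/1.9 = 95.8 GPa/(g/cm^3)

95.8 GPa/(g/cm^3)


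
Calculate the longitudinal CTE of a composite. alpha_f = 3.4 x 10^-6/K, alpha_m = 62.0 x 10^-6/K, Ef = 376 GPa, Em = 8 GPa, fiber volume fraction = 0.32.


E1 = Ef*Vf + Em*(1-Vf) = 125.76
alpha_1 = (alpha_f*Ef*Vf + alpha_m*Em*(1-Vf))/E1 = 5.93 x 10^-6/K

5.93 x 10^-6/K


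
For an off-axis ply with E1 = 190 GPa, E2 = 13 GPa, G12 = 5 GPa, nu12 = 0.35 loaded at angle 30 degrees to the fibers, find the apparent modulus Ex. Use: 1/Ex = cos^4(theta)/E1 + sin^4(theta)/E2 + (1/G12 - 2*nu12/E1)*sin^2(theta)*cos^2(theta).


cos^4(30) = 0.5625, sin^4(30) = 0.0625, sin^2(30)*cos^2(30) = 0.1875
1/G12 - 2*nu12/E1 = 1/5 - 2*0.35/190 = 0.196316 GPa^-1
1/Ex = 0.5625/190 + 0.0625/13 + 0.196316*0.1875 = 0.0445774 GPa^-1
Ex = 22.43 GPa

22.43 GPa


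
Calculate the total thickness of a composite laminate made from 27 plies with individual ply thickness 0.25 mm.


h = n * t_ply = 27 * 0.25 = 6.75 mm

6.75 mm


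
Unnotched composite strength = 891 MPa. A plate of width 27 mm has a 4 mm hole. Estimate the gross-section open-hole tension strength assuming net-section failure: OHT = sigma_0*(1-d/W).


OHT = sigma_0*(1-d/W) = 891*(1-4/27) = 759.0 MPa

759.0 MPa


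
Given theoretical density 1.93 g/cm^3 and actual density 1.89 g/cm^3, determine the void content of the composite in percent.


Void% = (rho_theo - rho_actual)/rho_theo * 100 = (1.93 - 1.89)/1.93 * 100 = 2.07%

2.07%


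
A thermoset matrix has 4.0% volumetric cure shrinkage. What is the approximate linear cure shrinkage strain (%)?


Linear shrinkage ≈ vol_shrink/3 = 4.0/3 = 1.333%

1.333%


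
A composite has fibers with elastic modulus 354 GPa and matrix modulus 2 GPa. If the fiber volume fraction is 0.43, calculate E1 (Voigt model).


E1 = Ef*Vf + Em*(1-Vf) = 354*0.43 + 2*0.57 = 153.36 GPa

153.36 GPa


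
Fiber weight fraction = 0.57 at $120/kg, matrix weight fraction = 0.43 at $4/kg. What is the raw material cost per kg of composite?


Cost = cost_f*Wf + cost_m*Wm = 120*0.57 + 4*0.43 = $70.12/kg

$70.12/kg


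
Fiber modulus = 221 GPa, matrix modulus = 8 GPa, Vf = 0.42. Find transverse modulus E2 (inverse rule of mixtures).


1/E2 = Vf/Ef + (1-Vf)/Em = 0.42/221 + 0.58/8
E2 = 13.44 GPa

13.44 GPa


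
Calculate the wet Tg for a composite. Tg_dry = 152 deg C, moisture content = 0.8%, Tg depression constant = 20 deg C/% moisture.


Tg_wet = Tg_dry - k*moisture = 152 - 20*0.8 = 136.0 deg C

136.0 deg C


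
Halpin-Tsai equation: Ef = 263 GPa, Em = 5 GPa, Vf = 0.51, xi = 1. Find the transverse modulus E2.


eta = (Ef/Em - 1)/(Ef/Em + xi) = (52.6 - 1)/(52.6 + 1) = 0.9627
E2 = Em*(1+xi*eta*Vf)/(1-eta*Vf) = 14.65 GPa

14.65 GPa


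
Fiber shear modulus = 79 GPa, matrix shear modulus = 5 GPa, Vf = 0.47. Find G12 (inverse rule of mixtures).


1/G12 = Vf/Gf + (1-Vf)/Gm = 0.47/79 + 0.53/5
G12 = 8.93 GPa

8.93 GPa


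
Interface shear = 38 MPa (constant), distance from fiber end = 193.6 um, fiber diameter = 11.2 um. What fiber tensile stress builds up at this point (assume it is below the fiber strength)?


Force balance: sigma_f * (pi*d^2/4) = tau * (pi*d) * x  ->  sigma_f = 4 * tau * x / d
sigma_f = 4 * 38 * 193.6 / 11.2 = 2627.4 MPa

2627.4 MPa


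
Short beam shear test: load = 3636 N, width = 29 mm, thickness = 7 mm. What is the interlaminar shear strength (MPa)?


ILSS = 3F/(4bh) = 3*3636/(4*29*7) = 13.43 MPa

13.43 MPa


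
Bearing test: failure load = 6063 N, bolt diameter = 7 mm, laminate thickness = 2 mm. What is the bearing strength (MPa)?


sigma_br = F/(d*h) = 6063/(7*2) = 433.1 MPa

433.1 MPa


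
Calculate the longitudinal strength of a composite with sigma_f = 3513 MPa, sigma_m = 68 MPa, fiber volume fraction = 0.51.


sigma_1 = sigma_f*Vf + sigma_m*(1-Vf) = 3513*0.51 + 68*0.49 = 1825.0 MPa

1825.0 MPa


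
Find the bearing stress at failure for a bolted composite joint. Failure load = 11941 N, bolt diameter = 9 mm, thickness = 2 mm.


sigma_br = F/(d*h) = 11941/(9*2) = 663.4 MPa

663.4 MPa


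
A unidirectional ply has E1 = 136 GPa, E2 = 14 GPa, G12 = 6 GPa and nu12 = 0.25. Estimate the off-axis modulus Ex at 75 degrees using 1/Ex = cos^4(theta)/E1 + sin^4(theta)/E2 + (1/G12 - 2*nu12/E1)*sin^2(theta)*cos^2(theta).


cos^4(75) = 0.004487, sin^4(75) = 0.870513, sin^2(75)*cos^2(75) = 0.0625
1/G12 - 2*nu12/E1 = 1/6 - 2*0.25/136 = 0.16299 GPa^-1
1/Ex = 0.004487/136 + 0.870513/14 + 0.16299*0.0625 = 0.0723994 GPa^-1
Ex = 13.81 GPa

13.81 GPa


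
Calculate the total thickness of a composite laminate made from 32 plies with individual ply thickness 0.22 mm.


h = n * t_ply = 32 * 0.22 = 7.04 mm

7.04 mm


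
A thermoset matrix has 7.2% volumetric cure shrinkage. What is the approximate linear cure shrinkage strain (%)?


Linear shrinkage ≈ vol_shrink/3 = 7.2/3 = 2.4%

2.4%


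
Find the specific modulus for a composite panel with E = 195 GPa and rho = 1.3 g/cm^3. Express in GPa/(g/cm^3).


Specific stiffness = E/rho = 195/1.3 = 150.0 GPa/(g/cm^3)

150.0 GPa/(g/cm^3)


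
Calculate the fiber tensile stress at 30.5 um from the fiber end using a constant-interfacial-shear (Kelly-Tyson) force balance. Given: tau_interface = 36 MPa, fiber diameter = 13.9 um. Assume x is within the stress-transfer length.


Force balance: sigma_f * (pi*d^2/4) = tau * (pi*d) * x  ->  sigma_f = 4 * tau * x / d
sigma_f = 4 * 36 * 30.5 / 13.9 = 316.0 MPa

316.0 MPa


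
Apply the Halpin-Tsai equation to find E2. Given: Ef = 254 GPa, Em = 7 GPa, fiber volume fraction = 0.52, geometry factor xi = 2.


eta = (Ef/Em - 1)/(Ef/Em + xi) = (36.2857 - 1)/(36.2857 + 2) = 0.9216
E2 = Em*(1+xi*eta*Vf)/(1-eta*Vf) = 26.33 GPa

26.33 GPa


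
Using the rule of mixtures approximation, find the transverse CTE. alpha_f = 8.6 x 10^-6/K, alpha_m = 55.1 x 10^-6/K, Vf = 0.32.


alpha_2 = alpha_f*Vf + alpha_m*(1-Vf) = 8.6*0.32 + 55.1*0.68 = 40.2 x 10^-6/K

40.2 x 10^-6/K


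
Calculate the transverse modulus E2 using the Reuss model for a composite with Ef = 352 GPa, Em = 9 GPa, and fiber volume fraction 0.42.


1/E2 = Vf/Ef + (1-Vf)/Em = 0.42/352 + 0.58/9
E2 = 15.24 GPa

15.24 GPa


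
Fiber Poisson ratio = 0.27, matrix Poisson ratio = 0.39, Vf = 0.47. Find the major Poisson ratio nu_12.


nu_12 = nu_f*Vf + nu_m*(1-Vf) = 0.27*0.47 + 0.39*0.53 = 0.3336

0.3336


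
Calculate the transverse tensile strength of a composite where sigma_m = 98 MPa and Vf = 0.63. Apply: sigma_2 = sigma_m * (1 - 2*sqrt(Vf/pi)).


factor = 1 - 2*sqrt(0.63/pi) = 0.1044
sigma_2 = 98 * 0.1044 = 10.23 MPa

10.23 MPa


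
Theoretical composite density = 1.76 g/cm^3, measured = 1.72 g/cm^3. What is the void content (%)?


Void% = (rho_theo - rho_actual)/rho_theo * 100 = (1.76 - 1.72)/1.76 * 100 = 2.27%

2.27%


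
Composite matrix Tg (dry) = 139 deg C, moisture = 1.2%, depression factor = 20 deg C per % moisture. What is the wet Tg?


Tg_wet = Tg_dry - k*moisture = 139 - 20*1.2 = 115.0 deg C

115.0 deg C


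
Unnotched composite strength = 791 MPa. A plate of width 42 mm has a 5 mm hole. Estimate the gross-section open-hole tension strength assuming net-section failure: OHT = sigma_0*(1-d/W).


OHT = sigma_0*(1-d/W) = 791*(1-5/42) = 696.8 MPa

696.8 MPa


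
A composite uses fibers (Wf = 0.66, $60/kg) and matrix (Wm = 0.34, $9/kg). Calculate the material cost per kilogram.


Cost = cost_f*Wf + cost_m*Wm = 60*0.66 + 9*0.34 = $42.66/kg

$42.66/kg


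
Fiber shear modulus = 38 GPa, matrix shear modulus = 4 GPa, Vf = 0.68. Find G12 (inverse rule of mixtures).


1/G12 = Vf/Gf + (1-Vf)/Gm = 0.68/38 + 0.32/4
G12 = 10.22 GPa

10.22 GPa


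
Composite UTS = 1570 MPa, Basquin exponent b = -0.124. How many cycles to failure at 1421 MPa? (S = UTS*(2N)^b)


N = 0.5 * (S/UTS)^(1/b) = 0.5 * (1421/1570)^(1/-0.124) = 1.1174 cycles

1.1174 cycles


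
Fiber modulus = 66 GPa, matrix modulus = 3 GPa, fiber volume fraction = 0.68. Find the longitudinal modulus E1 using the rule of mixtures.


E1 = Ef*Vf + Em*(1-Vf) = 66*0.68 + 3*0.32 = 45.84 GPa

45.84 GPa


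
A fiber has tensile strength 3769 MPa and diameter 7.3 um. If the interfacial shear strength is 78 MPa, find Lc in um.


Lc = sigma_f * d / (2 * tau_i) = 3769 * 7.3 / (2 * 78) = 176.4 um

176.4 um


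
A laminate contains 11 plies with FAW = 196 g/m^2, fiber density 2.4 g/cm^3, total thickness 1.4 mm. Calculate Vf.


Vf = n * FAW / (rho_f * h * 1000) = 11 * 196 / (2.4 * 1.4 * 1000) = 0.6417

0.6417


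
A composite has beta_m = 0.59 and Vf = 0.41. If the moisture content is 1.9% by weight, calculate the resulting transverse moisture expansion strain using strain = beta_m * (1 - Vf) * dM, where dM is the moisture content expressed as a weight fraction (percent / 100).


dM = 1.9/100 = 0.019
strain = beta_m * (1-Vf) * dM = 0.59 * 0.59 * 0.019 = 0.0066139

0.0066139


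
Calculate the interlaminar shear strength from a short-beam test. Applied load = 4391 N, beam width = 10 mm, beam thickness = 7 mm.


ILSS = 3F/(4bh) = 3*4391/(4*10*7) = 47.05 MPa

47.05 MPa


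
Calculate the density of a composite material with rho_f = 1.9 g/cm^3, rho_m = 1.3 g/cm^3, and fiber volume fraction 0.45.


rho_c = rho_f*Vf + rho_m*(1-Vf) = 1.9*0.45 + 1.3*0.55 = 1.57 g/cm^3

1.57 g/cm^3


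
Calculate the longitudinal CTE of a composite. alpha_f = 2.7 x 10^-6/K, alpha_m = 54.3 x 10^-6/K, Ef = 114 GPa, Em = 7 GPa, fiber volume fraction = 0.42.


E1 = Ef*Vf + Em*(1-Vf) = 51.94
alpha_1 = (alpha_f*Ef*Vf + alpha_m*Em*(1-Vf))/E1 = 6.73 x 10^-6/K

6.73 x 10^-6/K


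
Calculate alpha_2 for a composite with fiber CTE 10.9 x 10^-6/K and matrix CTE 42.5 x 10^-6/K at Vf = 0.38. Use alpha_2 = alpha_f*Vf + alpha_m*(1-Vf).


alpha_2 = alpha_f*Vf + alpha_m*(1-Vf) = 10.9*0.38 + 42.5*0.62 = 30.5 x 10^-6/K

30.5 x 10^-6/K


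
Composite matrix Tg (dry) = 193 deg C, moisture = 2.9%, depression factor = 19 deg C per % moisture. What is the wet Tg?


Tg_wet = Tg_dry - k*moisture = 193 - 19*2.9 = 137.9 deg C

137.9 deg C


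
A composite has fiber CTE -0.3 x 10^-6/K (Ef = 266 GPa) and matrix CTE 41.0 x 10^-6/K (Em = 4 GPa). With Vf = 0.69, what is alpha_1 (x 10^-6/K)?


E1 = Ef*Vf + Em*(1-Vf) = 184.78
alpha_1 = (alpha_f*Ef*Vf + alpha_m*Em*(1-Vf))/E1 = -0.02 x 10^-6/K

-0.02 x 10^-6/K


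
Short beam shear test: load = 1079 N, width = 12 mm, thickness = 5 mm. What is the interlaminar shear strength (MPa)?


ILSS = 3F/(4bh) = 3*1079/(4*12*5) = 13.49 MPa

13.49 MPa


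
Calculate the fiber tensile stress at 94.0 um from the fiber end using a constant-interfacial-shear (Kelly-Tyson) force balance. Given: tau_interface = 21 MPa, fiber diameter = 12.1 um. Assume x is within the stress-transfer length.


Force balance: sigma_f * (pi*d^2/4) = tau * (pi*d) * x  ->  sigma_f = 4 * tau * x / d
sigma_f = 4 * 21 * 94.0 / 12.1 = 652.6 MPa

652.6 MPa


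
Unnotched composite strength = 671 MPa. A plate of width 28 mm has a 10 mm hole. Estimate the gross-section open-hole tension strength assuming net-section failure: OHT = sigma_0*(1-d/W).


OHT = sigma_0*(1-d/W) = 671*(1-10/28) = 431.4 MPa

431.4 MPa


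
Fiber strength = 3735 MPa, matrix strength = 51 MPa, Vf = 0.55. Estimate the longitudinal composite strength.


sigma_1 = sigma_f*Vf + sigma_m*(1-Vf) = 3735*0.55 + 51*0.45 = 2077.2 MPa

2077.2 MPa


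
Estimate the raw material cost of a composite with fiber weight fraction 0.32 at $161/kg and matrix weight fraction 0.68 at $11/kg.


Cost = cost_f*Wf + cost_m*Wm = 161*0.32 + 11*0.68 = $59.0/kg

$59.0/kg


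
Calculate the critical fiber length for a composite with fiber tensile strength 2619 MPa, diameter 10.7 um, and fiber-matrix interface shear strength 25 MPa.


Lc = sigma_f * d / (2 * tau_i) = 2619 * 10.7 / (2 * 25) = 560.5 um

560.5 um


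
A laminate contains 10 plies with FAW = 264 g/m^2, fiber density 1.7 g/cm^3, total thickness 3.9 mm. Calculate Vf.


Vf = n * FAW / (rho_f * h * 1000) = 10 * 264 / (1.7 * 3.9 * 1000) = 0.3982

0.3982


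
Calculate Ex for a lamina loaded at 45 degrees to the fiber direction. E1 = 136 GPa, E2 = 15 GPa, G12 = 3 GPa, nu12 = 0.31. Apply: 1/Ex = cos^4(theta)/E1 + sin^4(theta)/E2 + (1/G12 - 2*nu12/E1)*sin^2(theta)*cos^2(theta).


cos^4(45) = 0.25, sin^4(45) = 0.25, sin^2(45)*cos^2(45) = 0.25
1/G12 - 2*nu12/E1 = 1/3 - 2*0.31/136 = 0.328775 GPa^-1
1/Ex = 0.25/136 + 0.25/15 + 0.328775*0.25 = 0.1006985 GPa^-1
Ex = 9.93 GPa

9.93 GPa


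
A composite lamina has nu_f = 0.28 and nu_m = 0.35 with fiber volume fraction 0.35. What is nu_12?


nu_12 = nu_f*Vf + nu_m*(1-Vf) = 0.28*0.35 + 0.35*0.65 = 0.3255

0.3255


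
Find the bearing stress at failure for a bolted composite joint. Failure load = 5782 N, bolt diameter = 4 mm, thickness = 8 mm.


sigma_br = F/(d*h) = 5782/(4*8) = 180.7 MPa

180.7 MPa


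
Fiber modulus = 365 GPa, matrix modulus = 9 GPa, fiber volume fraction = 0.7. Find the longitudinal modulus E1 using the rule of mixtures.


E1 = Ef*Vf + Em*(1-Vf) = 365*0.7 + 9*0.3 = 258.2 GPa

258.2 GPa


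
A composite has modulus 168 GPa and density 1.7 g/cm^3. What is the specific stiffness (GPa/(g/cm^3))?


Specific stiffness = E/rho = 168/1.7 = 98.8 GPa/(g/cm^3)

98.8 GPa/(g/cm^3)


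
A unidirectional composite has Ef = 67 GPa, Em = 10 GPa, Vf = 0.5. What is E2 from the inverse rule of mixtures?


1/E2 = Vf/Ef + (1-Vf)/Em = 0.5/67 + 0.5/10
E2 = 17.4 GPa

17.4 GPa


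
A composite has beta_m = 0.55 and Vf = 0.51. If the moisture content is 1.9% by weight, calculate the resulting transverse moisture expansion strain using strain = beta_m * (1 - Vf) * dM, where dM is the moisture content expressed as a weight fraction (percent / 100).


dM = 1.9/100 = 0.019
strain = beta_m * (1-Vf) * dM = 0.55 * 0.49 * 0.019 = 0.0051205

0.0051205


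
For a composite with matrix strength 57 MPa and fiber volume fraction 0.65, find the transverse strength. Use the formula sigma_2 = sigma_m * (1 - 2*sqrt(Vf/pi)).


factor = 1 - 2*sqrt(0.65/pi) = 0.0903
sigma_2 = 57 * 0.0903 = 5.15 MPa

5.15 MPa


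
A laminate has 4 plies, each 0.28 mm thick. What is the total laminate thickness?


h = n * t_ply = 4 * 0.28 = 1.12 mm

1.12 mm


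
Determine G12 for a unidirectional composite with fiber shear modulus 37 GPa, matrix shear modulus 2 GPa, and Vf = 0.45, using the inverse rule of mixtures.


1/G12 = Vf/Gf + (1-Vf)/Gm = 0.45/37 + 0.55/2
G12 = 3.48 GPa

3.48 GPa


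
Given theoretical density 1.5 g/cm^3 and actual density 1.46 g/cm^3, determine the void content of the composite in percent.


Void% = (rho_theo - rho_actual)/rho_theo * 100 = (1.5 - 1.46)/1.5 * 100 = 2.67%

2.67%


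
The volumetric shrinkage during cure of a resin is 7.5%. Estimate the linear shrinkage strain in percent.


Linear shrinkage ≈ vol_shrink/3 = 7.5/3 = 2.5%

2.5%


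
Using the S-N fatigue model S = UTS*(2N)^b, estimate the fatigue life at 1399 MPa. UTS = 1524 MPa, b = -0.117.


N = 0.5 * (S/UTS)^(1/b) = 0.5 * (1399/1524)^(1/-0.117) = 1.0391 cycles

1.0391 cycles


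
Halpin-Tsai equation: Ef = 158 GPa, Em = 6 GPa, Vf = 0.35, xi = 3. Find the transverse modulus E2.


eta = (Ef/Em - 1)/(Ef/Em + xi) = (26.3333 - 1)/(26.3333 + 3) = 0.8636
E2 = Em*(1+xi*eta*Vf)/(1-eta*Vf) = 16.4 GPa

16.4 GPa


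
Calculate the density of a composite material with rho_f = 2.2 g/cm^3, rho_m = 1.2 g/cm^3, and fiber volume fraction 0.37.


rho_c = rho_f*Vf + rho_m*(1-Vf) = 2.2*0.37 + 1.2*0.63 = 1.57 g/cm^3

1.57 g/cm^3


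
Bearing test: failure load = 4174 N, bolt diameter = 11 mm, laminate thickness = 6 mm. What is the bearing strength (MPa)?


sigma_br = F/(d*h) = 4174/(11*6) = 63.2 MPa

63.2 MPa


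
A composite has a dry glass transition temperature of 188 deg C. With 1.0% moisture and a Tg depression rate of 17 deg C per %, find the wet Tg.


Tg_wet = Tg_dry - k*moisture = 188 - 17*1.0 = 171.0 deg C

171.0 deg C


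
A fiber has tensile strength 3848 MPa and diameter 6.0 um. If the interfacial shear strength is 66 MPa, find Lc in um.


Lc = sigma_f * d / (2 * tau_i) = 3848 * 6.0 / (2 * 66) = 174.9 um

174.9 um


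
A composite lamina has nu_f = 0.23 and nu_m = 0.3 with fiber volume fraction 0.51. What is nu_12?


nu_12 = nu_f*Vf + nu_m*(1-Vf) = 0.23*0.51 + 0.3*0.49 = 0.2643

0.2643


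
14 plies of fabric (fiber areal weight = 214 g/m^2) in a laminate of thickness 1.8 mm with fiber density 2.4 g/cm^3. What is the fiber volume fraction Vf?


Vf = n * FAW / (rho_f * h * 1000) = 14 * 214 / (2.4 * 1.8 * 1000) = 0.6935

0.6935


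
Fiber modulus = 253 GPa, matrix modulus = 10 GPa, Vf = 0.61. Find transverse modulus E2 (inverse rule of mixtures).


1/E2 = Vf/Ef + (1-Vf)/Em = 0.61/253 + 0.39/10
E2 = 24.15 GPa

24.15 GPa


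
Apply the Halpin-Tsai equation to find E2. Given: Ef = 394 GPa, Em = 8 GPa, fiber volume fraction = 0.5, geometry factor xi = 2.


eta = (Ef/Em - 1)/(Ef/Em + xi) = (49.25 - 1)/(49.25 + 2) = 0.9415
E2 = Em*(1+xi*eta*Vf)/(1-eta*Vf) = 29.35 GPa

29.35 GPa


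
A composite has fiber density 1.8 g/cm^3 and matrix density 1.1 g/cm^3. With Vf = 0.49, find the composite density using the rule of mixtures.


rho_c = rho_f*Vf + rho_m*(1-Vf) = 1.8*0.49 + 1.1*0.51 = 1.443 g/cm^3

1.443 g/cm^3


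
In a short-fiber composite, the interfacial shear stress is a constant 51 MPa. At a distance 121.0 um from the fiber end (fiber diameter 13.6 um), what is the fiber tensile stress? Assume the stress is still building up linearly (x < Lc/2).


Force balance: sigma_f * (pi*d^2/4) = tau * (pi*d) * x  ->  sigma_f = 4 * tau * x / d
sigma_f = 4 * 51 * 121.0 / 13.6 = 1815.0 MPa

1815.0 MPa


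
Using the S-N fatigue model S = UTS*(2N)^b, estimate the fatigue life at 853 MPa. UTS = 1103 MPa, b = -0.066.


N = 0.5 * (S/UTS)^(1/b) = 0.5 * (853/1103)^(1/-0.066) = 24.5629 cycles

24.5629 cycles


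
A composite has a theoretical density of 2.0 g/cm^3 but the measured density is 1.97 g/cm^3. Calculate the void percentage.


Void% = (rho_theo - rho_actual)/rho_theo * 100 = (2.0 - 1.97)/2.0 * 100 = 1.5%

1.5%


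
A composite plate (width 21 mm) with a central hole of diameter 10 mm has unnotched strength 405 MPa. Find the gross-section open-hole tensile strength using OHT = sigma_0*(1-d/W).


OHT = sigma_0*(1-d/W) = 405*(1-10/21) = 212.1 MPa

212.1 MPa


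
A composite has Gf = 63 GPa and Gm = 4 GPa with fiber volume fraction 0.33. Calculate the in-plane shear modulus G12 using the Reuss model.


1/G12 = Vf/Gf + (1-Vf)/Gm = 0.33/63 + 0.67/4
G12 = 5.79 GPa

5.79 GPa


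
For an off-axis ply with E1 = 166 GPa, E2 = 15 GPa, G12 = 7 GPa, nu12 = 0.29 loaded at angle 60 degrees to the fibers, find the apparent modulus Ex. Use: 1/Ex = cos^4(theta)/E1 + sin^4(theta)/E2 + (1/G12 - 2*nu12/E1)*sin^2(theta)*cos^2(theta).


cos^4(60) = 0.0625, sin^4(60) = 0.5625, sin^2(60)*cos^2(60) = 0.1875
1/G12 - 2*nu12/E1 = 1/7 - 2*0.29/166 = 0.139363 GPa^-1
1/Ex = 0.0625/166 + 0.5625/15 + 0.139363*0.1875 = 0.0640071 GPa^-1
Ex = 15.62 GPa

15.62 GPa


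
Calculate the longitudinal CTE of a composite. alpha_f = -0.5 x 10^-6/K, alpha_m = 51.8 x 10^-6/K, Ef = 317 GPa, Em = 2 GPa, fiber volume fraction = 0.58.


E1 = Ef*Vf + Em*(1-Vf) = 184.7
alpha_1 = (alpha_f*Ef*Vf + alpha_m*Em*(1-Vf))/E1 = -0.26 x 10^-6/K

-0.26 x 10^-6/K
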